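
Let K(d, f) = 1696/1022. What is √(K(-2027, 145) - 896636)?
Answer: 2*I*√58532513907/511 ≈ 946.91*I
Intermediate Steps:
K(d, f) = 848/511 (K(d, f) = 1696*(1/1022) = 848/511)
√(K(-2027, 145) - 896636) = √(848/511 - 896636) = √(-458180148/511) = 2*I*√58532513907/511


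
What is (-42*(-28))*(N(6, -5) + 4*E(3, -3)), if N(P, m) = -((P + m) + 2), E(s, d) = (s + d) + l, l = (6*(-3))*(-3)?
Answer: 250488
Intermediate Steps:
l = 54 (l = -18*(-3) = 54)
E(s, d) = 54 + d + s (E(s, d) = (s + d) + 54 = (d + s) + 54 = 54 + d + s)
N(P, m) = -2 - P - m (N(P, m) = -(2 + P + m) = -2 - P - m)
(-42*(-28))*(N(6, -5) + 4*E(3, -3)) = (-42*(-28))*((-2 - 1*6 - 1*(-5)) + 4*(54 - 3 + 3)) = 1176*((-2 - 6 + 5) + 4*54) = 1176*(-3 + 216) = 1176*213 = 250488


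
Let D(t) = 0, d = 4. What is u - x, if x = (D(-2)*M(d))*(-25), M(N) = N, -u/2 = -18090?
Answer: 36180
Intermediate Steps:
u = 36180 (u = -2*(-18090) = 36180)
x = 0 (x = (0*4)*(-25) = 0*(-25) = 0)
u - x = 36180 - 1*0 = 36180 + 0 = 36180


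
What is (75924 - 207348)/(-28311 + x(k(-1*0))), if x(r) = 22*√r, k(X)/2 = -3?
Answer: 1240248288/267171875 + 963776*I*√6/267171875 ≈ 4.6421 + 0.0088361*I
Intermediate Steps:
k(X) = -6 (k(X) = 2*(-3) = -6)
(75924 - 207348)/(-28311 + x(k(-1*0))) = (75924 - 207348)/(-28311 + 22*√(-6)) = -131424/(-28311 + 22*(I*√6)) = -131424/(-28311 + 22*I*√6)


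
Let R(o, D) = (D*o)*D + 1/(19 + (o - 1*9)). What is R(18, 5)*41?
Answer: 516641/28 ≈ 18451.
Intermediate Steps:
R(o, D) = 1/(10 + o) + o*D² (R(o, D) = o*D² + 1/(19 + (o - 9)) = o*D² + 1/(19 + (-9 + o)) = o*D² + 1/(10 + o) = 1/(10 + o) + o*D²)
R(18, 5)*41 = ((1 + 5²*18² + 10*18*5²)/(10 + 18))*41 = ((1 + 25*324 + 10*18*25)/28)*41 = ((1 + 8100 + 4500)/28)*41 = ((1/28)*12601)*41 = (12601/28)*41 = 516641/28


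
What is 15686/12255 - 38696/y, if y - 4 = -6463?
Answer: 191845118/26385015 ≈ 7.2710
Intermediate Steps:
y = -6459 (y = 4 - 6463 = -6459)
15686/12255 - 38696/y = 15686/12255 - 38696/(-6459) = 15686*(1/12255) - 38696*(-1/6459) = 15686/12255 + 38696/6459 = 191845118/26385015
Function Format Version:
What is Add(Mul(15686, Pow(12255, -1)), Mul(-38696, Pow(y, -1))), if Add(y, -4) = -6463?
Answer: Rational(191845118, 26385015) ≈ 7.2710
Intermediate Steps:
y = -6459 (y = Add(4, -6463) = -6459)
Add(Mul(15686, Pow(12255, -1)), Mul(-38696, Pow(y, -1))) = Add(Mul(15686, Pow(12255, -1)), Mul(-38696, Pow(-6459, -1))) = Add(Mul(15686, Rational(1, 12255)), Mul(-38696, Rational(-1, 6459))) = Add(Rational(15686, 12255), Rational(38696, 6459)) = Rational(191845118, 26385015)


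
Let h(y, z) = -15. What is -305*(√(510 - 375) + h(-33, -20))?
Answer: 4575 - 915*√15 ≈ 1031.2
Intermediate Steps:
-305*(√(510 - 375) + h(-33, -20)) = -305*(√(510 - 375) - 15) = -305*(√135 - 15) = -305*(3*√15 - 15) = -305*(-15 + 3*√15) = 4575 - 915*√15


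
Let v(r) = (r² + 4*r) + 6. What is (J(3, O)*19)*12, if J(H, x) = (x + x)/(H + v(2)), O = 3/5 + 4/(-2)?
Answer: -152/5 ≈ -30.400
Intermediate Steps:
v(r) = 6 + r² + 4*r
O = -7/5 (O = 3*(⅕) + 4*(-½) = ⅗ - 2 = -7/5 ≈ -1.4000)
J(H, x) = 2*x/(18 + H) (J(H, x) = (x + x)/(H + (6 + 2² + 4*2)) = (2*x)/(H + (6 + 4 + 8)) = (2*x)/(H + 18) = (2*x)/(18 + H) = 2*x/(18 + H))
(J(3, O)*19)*12 = ((2*(-7/5)/(18 + 3))*19)*12 = ((2*(-7/5)/21)*19)*12 = ((2*(-7/5)*(1/21))*19)*12 = -2/15*19*12 = -38/15*12 = -152/5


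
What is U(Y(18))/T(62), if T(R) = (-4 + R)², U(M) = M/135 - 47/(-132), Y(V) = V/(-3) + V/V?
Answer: 379/3996432 ≈ 9.4835e-5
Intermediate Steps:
Y(V) = 1 - V/3 (Y(V) = V*(-⅓) + 1 = -V/3 + 1 = 1 - V/3)
U(M) = 47/132 + M/135 (U(M) = M*(1/135) - 47*(-1/132) = M/135 + 47/132 = 47/132 + M/135)
U(Y(18))/T(62) = (47/132 + (1 - ⅓*18)/135)/((-4 + 62)²) = (47/132 + (1 - 6)/135)/(58²) = (47/132 + (1/135)*(-5))/3364 = (47/132 - 1/27)*(1/3364) = (379/1188)*(1/3364) = 379/3996432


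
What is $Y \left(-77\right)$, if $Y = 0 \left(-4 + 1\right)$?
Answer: $0$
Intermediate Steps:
$Y = 0$ ($Y = 0 \left(-3\right) = 0$)
$Y \left(-77\right) = 0 \left(-77\right) = 0$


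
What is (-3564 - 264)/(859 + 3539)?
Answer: -638/733 ≈ -0.87040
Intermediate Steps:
(-3564 - 264)/(859 + 3539) = -3828/4398 = -3828*1/4398 = -638/733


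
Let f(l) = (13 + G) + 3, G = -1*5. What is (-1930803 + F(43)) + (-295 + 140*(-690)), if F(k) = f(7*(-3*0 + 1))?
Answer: -2027687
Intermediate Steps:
G = -5
f(l) = 11 (f(l) = (13 - 5) + 3 = 8 + 3 = 11)
F(k) = 11
(-1930803 + F(43)) + (-295 + 140*(-690)) = (-1930803 + 11) + (-295 + 140*(-690)) = -1930792 + (-295 - 96600) = -1930792 - 96895 = -2027687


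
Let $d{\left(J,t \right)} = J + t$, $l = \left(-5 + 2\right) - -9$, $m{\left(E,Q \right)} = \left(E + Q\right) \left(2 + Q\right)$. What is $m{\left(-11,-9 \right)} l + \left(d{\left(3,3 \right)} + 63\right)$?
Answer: $909$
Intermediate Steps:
$m{\left(E,Q \right)} = \left(2 + Q\right) \left(E + Q\right)$
$l = 6$ ($l = -3 + 9 = 6$)
$m{\left(-11,-9 \right)} l + \left(d{\left(3,3 \right)} + 63\right) = \left(\left(-9\right)^{2} + 2 \left(-11\right) + 2 \left(-9\right) - -99\right) 6 + \left(\left(3 + 3\right) + 63\right) = \left(81 - 22 - 18 + 99\right) 6 + \left(6 + 63\right) = 140 \cdot 6 + 69 = 840 + 69 = 909$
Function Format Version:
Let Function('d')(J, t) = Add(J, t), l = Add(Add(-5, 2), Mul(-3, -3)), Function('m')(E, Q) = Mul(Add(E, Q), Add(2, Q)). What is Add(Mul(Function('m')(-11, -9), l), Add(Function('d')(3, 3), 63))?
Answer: 909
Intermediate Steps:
Function('m')(E, Q) = Mul(Add(2, Q), Add(E, Q))
l = 6 (l = Add(-3, 9) = 6)
Add(Mul(Function('m')(-11, -9), l), Add(Function('d')(3, 3), 63)) = Add(Mul(Add(Pow(-9, 2), Mul(2, -11), Mul(2, -9), Mul(-11, -9)), 6), Add(Add(3, 3), 63)) = Add(Mul(Add(81, -22, -18, 99), 6), Add(6, 63)) = Add(Mul(140, 6), 69) = Add(840, 69) = 909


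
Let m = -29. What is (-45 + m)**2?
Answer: 5476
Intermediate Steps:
(-45 + m)**2 = (-45 - 29)**2 = (-74)**2 = 5476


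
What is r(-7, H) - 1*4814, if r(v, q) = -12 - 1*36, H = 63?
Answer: -4862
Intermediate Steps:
r(v, q) = -48 (r(v, q) = -12 - 36 = -48)
r(-7, H) - 1*4814 = -48 - 1*4814 = -48 - 4814 = -4862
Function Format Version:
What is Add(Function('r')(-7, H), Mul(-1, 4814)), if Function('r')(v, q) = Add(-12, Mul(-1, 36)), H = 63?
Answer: -4862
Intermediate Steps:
Function('r')(v, q) = -48 (Function('r')(v, q) = Add(-12, -36) = -48)
Add(Function('r')(-7, H), Mul(-1, 4814)) = Add(-48, Mul(-1, 4814)) = Add(-48, -4814) = -4862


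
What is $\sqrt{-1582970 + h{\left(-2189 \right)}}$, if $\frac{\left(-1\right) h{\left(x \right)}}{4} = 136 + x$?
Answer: $i \sqrt{1574758} \approx 1254.9 i$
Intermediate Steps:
$h{\left(x \right)} = -544 - 4 x$ ($h{\left(x \right)} = - 4 \left(136 + x\right) = -544 - 4 x$)
$\sqrt{-1582970 + h{\left(-2189 \right)}} = \sqrt{-1582970 - -8212} = \sqrt{-1582970 + \left(-544 + 8756\right)} = \sqrt{-1582970 + 8212} = \sqrt{-1574758} = i \sqrt{1574758}$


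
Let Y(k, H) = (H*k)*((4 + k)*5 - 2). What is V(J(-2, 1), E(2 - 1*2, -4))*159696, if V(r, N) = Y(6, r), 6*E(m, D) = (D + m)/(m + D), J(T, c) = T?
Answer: -91984896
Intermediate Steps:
E(m, D) = ⅙ (E(m, D) = ((D + m)/(m + D))/6 = ((D + m)/(D + m))/6 = (⅙)*1 = ⅙)
Y(k, H) = H*k*(18 + 5*k) (Y(k, H) = (H*k)*((20 + 5*k) - 2) = (H*k)*(18 + 5*k) = H*k*(18 + 5*k))
V(r, N) = 288*r (V(r, N) = r*6*(18 + 5*6) = r*6*(18 + 30) = r*6*48 = 288*r)
V(J(-2, 1), E(2 - 1*2, -4))*159696 = (288*(-2))*159696 = -576*159696 = -91984896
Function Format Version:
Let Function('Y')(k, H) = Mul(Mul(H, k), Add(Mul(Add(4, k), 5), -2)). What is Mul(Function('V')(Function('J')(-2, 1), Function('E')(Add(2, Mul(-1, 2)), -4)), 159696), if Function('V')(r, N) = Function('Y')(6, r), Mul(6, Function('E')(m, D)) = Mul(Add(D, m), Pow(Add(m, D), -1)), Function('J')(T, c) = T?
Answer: -91984896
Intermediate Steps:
Function('E')(m, D) = Rational(1, 6) (Function('E')(m, D) = Mul(Rational(1, 6), Mul(Add(D, m), Pow(Add(m, D), -1))) = Mul(Rational(1, 6), Mul(Add(D, m), Pow(Add(D, m), -1))) = Mul(Rational(1, 6), 1) = Rational(1, 6))
Function('Y')(k, H) = Mul(H, k, Add(18, Mul(5, k))) (Function('Y')(k, H) = Mul(Mul(H, k), Add(Add(20, Mul(5, k)), -2)) = Mul(Mul(H, k), Add(18, Mul(5, k))) = Mul(H, k, Add(18, Mul(5, k))))
Function('V')(r, N) = Mul(288, r) (Function('V')(r, N) = Mul(r, 6, Add(18, Mul(5, 6))) = Mul(r, 6, Add(18, 30)) = Mul(r, 6, 48) = Mul(288, r))
Mul(Function('V')(Function('J')(-2, 1), Function('E')(Add(2, Mul(-1, 2)), -4)), 159696) = Mul(Mul(288, -2), 159696) = Mul(-576, 159696) = -91984896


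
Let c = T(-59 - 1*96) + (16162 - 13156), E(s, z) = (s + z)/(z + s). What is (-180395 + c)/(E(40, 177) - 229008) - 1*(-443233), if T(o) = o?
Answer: 101503637175/229007 ≈ 4.4323e+5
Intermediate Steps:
E(s, z) = 1 (E(s, z) = (s + z)/(s + z) = 1)
c = 2851 (c = (-59 - 1*96) + (16162 - 13156) = (-59 - 96) + 3006 = -155 + 3006 = 2851)
(-180395 + c)/(E(40, 177) - 229008) - 1*(-443233) = (-180395 + 2851)/(1 - 229008) - 1*(-443233) = -177544/(-229007) + 443233 = -177544*(-1/229007) + 443233 = 177544/229007 + 443233 = 101503637175/229007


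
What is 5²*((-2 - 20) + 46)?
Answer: 600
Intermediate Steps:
5²*((-2 - 20) + 46) = 25*(-22 + 46) = 25*24 = 600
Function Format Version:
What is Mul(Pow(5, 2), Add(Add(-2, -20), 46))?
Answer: 600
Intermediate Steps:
Mul(Pow(5, 2), Add(Add(-2, -20), 46)) = Mul(25, Add(-22, 46)) = Mul(25, 24) = 600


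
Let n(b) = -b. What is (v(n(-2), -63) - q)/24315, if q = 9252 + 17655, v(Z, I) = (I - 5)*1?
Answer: -5395/4863 ≈ -1.1094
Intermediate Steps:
v(Z, I) = -5 + I (v(Z, I) = (-5 + I)*1 = -5 + I)
q = 26907
(v(n(-2), -63) - q)/24315 = ((-5 - 63) - 1*26907)/24315 = (-68 - 26907)*(1/24315) = -26975*1/24315 = -5395/4863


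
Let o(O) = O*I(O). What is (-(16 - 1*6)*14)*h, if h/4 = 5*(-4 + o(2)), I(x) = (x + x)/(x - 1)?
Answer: -11200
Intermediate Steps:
I(x) = 2*x/(-1 + x) (I(x) = (2*x)/(-1 + x) = 2*x/(-1 + x))
o(O) = 2*O**2/(-1 + O) (o(O) = O*(2*O/(-1 + O)) = 2*O**2/(-1 + O))
h = 80 (h = 4*(5*(-4 + 2*2**2/(-1 + 2))) = 4*(5*(-4 + 2*4/1)) = 4*(5*(-4 + 2*4*1)) = 4*(5*(-4 + 8)) = 4*(5*4) = 4*20 = 80)
(-(16 - 1*6)*14)*h = (-(16 - 1*6)*14)*80 = (-(16 - 6)*14)*80 = (-1*10*14)*80 = -10*14*80 = -140*80 = -11200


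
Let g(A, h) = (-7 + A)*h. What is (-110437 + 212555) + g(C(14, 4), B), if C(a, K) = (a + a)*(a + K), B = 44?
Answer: 123986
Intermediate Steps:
C(a, K) = 2*a*(K + a) (C(a, K) = (2*a)*(K + a) = 2*a*(K + a))
g(A, h) = h*(-7 + A)
(-110437 + 212555) + g(C(14, 4), B) = (-110437 + 212555) + 44*(-7 + 2*14*(4 + 14)) = 102118 + 44*(-7 + 2*14*18) = 102118 + 44*(-7 + 504) = 102118 + 44*497 = 102118 + 21868 = 123986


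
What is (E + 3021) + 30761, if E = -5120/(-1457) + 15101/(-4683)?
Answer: 230500986245/6823131 ≈ 33782.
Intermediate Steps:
E = 1974803/6823131 (E = -5120*(-1/1457) + 15101*(-1/4683) = 5120/1457 - 15101/4683 = 1974803/6823131 ≈ 0.28943)
(E + 3021) + 30761 = (1974803/6823131 + 3021) + 30761 = 20614653554/6823131 + 30761 = 230500986245/6823131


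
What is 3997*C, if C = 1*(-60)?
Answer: -239820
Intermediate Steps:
C = -60
3997*C = 3997*(-60) = -239820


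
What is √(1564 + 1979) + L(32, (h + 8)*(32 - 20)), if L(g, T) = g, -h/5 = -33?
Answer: 32 + √3543 ≈ 91.523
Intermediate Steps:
h = 165 (h = -5*(-33) = 165)
√(1564 + 1979) + L(32, (h + 8)*(32 - 20)) = √(1564 + 1979) + 32 = √3543 + 32 = 32 + √3543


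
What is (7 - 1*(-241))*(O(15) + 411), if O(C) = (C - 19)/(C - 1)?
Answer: 713000/7 ≈ 1.0186e+5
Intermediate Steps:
O(C) = (-19 + C)/(-1 + C)
(7 - 1*(-241))*(O(15) + 411) = (7 - 1*(-241))*((-19 + 15)/(-1 + 15) + 411) = (7 + 241)*(-4/14 + 411) = 248*((1/14)*(-4) + 411) = 248*(-2/7 + 411) = 248*(2875/7) = 713000/7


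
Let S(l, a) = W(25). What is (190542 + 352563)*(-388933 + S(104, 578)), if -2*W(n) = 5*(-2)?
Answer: -211228741440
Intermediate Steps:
W(n) = 5 (W(n) = -5*(-2)/2 = -1/2*(-10) = 5)
S(l, a) = 5
(190542 + 352563)*(-388933 + S(104, 578)) = (190542 + 352563)*(-388933 + 5) = 543105*(-388928) = -211228741440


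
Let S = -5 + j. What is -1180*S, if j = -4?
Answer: 10620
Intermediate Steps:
S = -9 (S = -5 - 4 = -9)
-1180*S = -1180*(-9) = 10620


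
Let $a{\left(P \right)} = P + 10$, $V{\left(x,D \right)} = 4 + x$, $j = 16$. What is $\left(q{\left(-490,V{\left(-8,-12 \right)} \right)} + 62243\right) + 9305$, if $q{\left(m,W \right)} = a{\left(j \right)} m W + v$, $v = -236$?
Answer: $122272$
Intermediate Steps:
$a{\left(P \right)} = 10 + P$
$q{\left(m,W \right)} = -236 + 26 W m$ ($q{\left(m,W \right)} = \left(10 + 16\right) m W - 236 = 26 m W - 236 = 26 W m - 236 = -236 + 26 W m$)
$\left(q{\left(-490,V{\left(-8,-12 \right)} \right)} + 62243\right) + 9305 = \left(\left(-236 + 26 \left(4 - 8\right) \left(-490\right)\right) + 62243\right) + 9305 = \left(\left(-236 + 26 \left(-4\right) \left(-490\right)\right) + 62243\right) + 9305 = \left(\left(-236 + 50960\right) + 62243\right) + 9305 = \left(50724 + 62243\right) + 9305 = 112967 + 9305 = 122272$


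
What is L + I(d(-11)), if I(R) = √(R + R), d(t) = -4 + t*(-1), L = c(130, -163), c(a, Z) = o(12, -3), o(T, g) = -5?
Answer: -5 + √14 ≈ -1.2583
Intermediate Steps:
c(a, Z) = -5
L = -5
d(t) = -4 - t
I(R) = √2*√R (I(R) = √(2*R) = √2*√R)
L + I(d(-11)) = -5 + √2*√(-4 - 1*(-11)) = -5 + √2*√(-4 + 11) = -5 + √2*√7 = -5 + √14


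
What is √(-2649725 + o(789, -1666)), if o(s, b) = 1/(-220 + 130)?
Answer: I*√2384752510/30 ≈ 1627.8*I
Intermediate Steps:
o(s, b) = -1/90 (o(s, b) = 1/(-90) = -1/90)
√(-2649725 + o(789, -1666)) = √(-2649725 - 1/90) = √(-238475251/90) = I*√2384752510/30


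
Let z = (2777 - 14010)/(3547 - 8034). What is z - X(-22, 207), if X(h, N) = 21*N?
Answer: -19493756/4487 ≈ -4344.5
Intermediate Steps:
z = 11233/4487 (z = -11233/(-4487) = -11233*(-1/4487) = 11233/4487 ≈ 2.5035)
z - X(-22, 207) = 11233/4487 - 21*207 = 11233/4487 - 1*4347 = 11233/4487 - 4347 = -19493756/4487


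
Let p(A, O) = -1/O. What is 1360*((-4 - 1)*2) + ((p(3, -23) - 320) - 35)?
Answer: -320964/23 ≈ -13955.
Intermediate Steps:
1360*((-4 - 1)*2) + ((p(3, -23) - 320) - 35) = 1360*((-4 - 1)*2) + ((-1/(-23) - 320) - 35) = 1360*(-5*2) + ((-1*(-1/23) - 320) - 35) = 1360*(-10) + ((1/23 - 320) - 35) = -13600 + (-7359/23 - 35) = -13600 - 8164/23 = -320964/23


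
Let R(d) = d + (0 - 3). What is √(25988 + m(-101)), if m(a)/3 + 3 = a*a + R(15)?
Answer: √56618 ≈ 237.95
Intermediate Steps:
R(d) = -3 + d (R(d) = d - 3 = -3 + d)
m(a) = 27 + 3*a² (m(a) = -9 + 3*(a*a + (-3 + 15)) = -9 + 3*(a² + 12) = -9 + 3*(12 + a²) = -9 + (36 + 3*a²) = 27 + 3*a²)
√(25988 + m(-101)) = √(25988 + (27 + 3*(-101)²)) = √(25988 + (27 + 3*10201)) = √(25988 + (27 + 30603)) = √(25988 + 30630) = √56618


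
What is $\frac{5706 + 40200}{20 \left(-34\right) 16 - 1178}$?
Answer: $- \frac{22953}{6029} \approx -3.8071$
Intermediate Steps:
$\frac{5706 + 40200}{20 \left(-34\right) 16 - 1178} = \frac{45906}{\left(-680\right) 16 - 1178} = \frac{45906}{-10880 - 1178} = \frac{45906}{-12058} = 45906 \left(- \frac{1}{12058}\right) = - \frac{22953}{6029}$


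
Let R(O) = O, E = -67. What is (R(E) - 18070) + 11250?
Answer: -6887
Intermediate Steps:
(R(E) - 18070) + 11250 = (-67 - 18070) + 11250 = -18137 + 11250 = -6887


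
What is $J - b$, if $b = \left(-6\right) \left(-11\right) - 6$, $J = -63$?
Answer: $-123$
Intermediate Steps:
$b = 60$ ($b = 66 - 6 = 60$)
$J - b = -63 - 60 = -123$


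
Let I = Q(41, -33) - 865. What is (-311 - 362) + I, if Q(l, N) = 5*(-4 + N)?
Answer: -1723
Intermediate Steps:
Q(l, N) = -20 + 5*N
I = -1050 (I = (-20 + 5*(-33)) - 865 = (-20 - 165) - 865 = -185 - 865 = -1050)
(-311 - 362) + I = (-311 - 362) - 1050 = -673 - 1050 = -1723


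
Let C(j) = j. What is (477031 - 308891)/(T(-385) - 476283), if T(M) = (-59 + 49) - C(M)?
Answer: -42035/118977 ≈ -0.35330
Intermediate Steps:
T(M) = -10 - M (T(M) = (-59 + 49) - M = -10 - M)
(477031 - 308891)/(T(-385) - 476283) = (477031 - 308891)/((-10 - 1*(-385)) - 476283) = 168140/((-10 + 385) - 476283) = 168140/(375 - 476283) = 168140/(-475908) = 168140*(-1/475908) = -42035/118977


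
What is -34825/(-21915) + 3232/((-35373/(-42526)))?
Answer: 200887855067/51679953 ≈ 3887.2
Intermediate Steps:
-34825/(-21915) + 3232/((-35373/(-42526))) = -34825*(-1/21915) + 3232/((-35373*(-1/42526))) = 6965/4383 + 3232/(35373/42526) = 6965/4383 + 3232*(42526/35373) = 6965/4383 + 137444032/35373 = 200887855067/51679953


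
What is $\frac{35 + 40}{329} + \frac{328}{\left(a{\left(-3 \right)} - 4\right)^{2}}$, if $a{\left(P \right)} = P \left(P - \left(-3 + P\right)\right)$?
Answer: $\frac{120587}{55601} \approx 2.1688$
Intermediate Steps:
$a{\left(P \right)} = 3 P$ ($a{\left(P \right)} = P 3 = 3 P$)
$\frac{35 + 40}{329} + \frac{328}{\left(a{\left(-3 \right)} - 4\right)^{2}} = \frac{35 + 40}{329} + \frac{328}{\left(3 \left(-3\right) - 4\right)^{2}} = 75 \cdot \frac{1}{329} + \frac{328}{\left(-9 - 4\right)^{2}} = \frac{75}{329} + \frac{328}{\left(-13\right)^{2}} = \frac{75}{329} + \frac{328}{169} = \frac{120587}{55601}$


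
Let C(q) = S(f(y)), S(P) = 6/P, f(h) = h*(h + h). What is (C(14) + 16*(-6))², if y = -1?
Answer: 8649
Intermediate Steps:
f(h) = 2*h² (f(h) = h*(2*h) = 2*h²)
C(q) = 3 (C(q) = 6/((2*(-1)²)) = 6/((2*1)) = 6/2 = 6*(½) = 3)
(C(14) + 16*(-6))² = (3 + 16*(-6))² = (3 - 96)² = (-93)² = 8649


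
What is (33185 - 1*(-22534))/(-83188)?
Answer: -55719/83188 ≈ -0.66980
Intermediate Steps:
(33185 - 1*(-22534))/(-83188) = (33185 + 22534)*(-1/83188) = 55719*(-1/83188) = -55719/83188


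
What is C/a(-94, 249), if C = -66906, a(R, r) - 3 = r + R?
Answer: -33453/79 ≈ -423.46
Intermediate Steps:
a(R, r) = 3 + R + r (a(R, r) = 3 + (r + R) = 3 + (R + r) = 3 + R + r)
C/a(-94, 249) = -66906/(3 - 94 + 249) = -66906/158 = -66906*1/158 = -33453/79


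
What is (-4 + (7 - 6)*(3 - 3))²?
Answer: 16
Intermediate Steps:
(-4 + (7 - 6)*(3 - 3))² = (-4 + 1*0)² = (-4 + 0)² = (-4)² = 16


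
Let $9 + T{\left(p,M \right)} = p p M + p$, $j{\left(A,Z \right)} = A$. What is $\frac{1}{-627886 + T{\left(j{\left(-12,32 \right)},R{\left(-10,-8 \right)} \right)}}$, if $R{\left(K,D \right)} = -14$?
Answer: $- \frac{1}{629923} \approx -1.5875 \cdot 10^{-6}$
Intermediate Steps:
$T{\left(p,M \right)} = -9 + p + M p^{2}$ ($T{\left(p,M \right)} = -9 + \left(p p M + p\right) = -9 + \left(p^{2} M + p\right) = -9 + \left(M p^{2} + p\right) = -9 + \left(p + M p^{2}\right) = -9 + p + M p^{2}$)
$\frac{1}{-627886 + T{\left(j{\left(-12,32 \right)},R{\left(-10,-8 \right)} \right)}} = \frac{1}{-627886 - \left(21 + 2016\right)} = \frac{1}{-627886 - 2037} = \frac{1}{-629923} = - \frac{1}{629923}$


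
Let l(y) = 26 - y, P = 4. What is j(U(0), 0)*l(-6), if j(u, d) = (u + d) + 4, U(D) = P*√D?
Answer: 128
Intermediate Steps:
U(D) = 4*√D
j(u, d) = 4 + d + u (j(u, d) = (d + u) + 4 = 4 + d + u)
j(U(0), 0)*l(-6) = (4 + 0 + 4*√0)*(26 - 1*(-6)) = (4 + 0 + 4*0)*(26 + 6) = (4 + 0 + 0)*32 = 4*32 = 128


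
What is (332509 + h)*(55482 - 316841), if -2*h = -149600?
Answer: -106453872931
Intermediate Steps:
h = 74800 (h = -1/2*(-149600) = 74800)
(332509 + h)*(55482 - 316841) = (332509 + 74800)*(55482 - 316841) = 407309*(-261359) = -106453872931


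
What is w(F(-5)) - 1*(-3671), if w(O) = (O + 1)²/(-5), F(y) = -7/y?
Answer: 458731/125 ≈ 3669.8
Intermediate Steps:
w(O) = -(1 + O)²/5 (w(O) = (1 + O)²*(-⅕) = -(1 + O)²/5)
w(F(-5)) - 1*(-3671) = -(1 - 7/(-5))²/5 - 1*(-3671) = -(1 - 7*(-⅕))²/5 + 3671 = -(1 + 7/5)²/5 + 3671 = -(12/5)²/5 + 3671 = -⅕*144/25 + 3671 = -144/125 + 3671 = 458731/125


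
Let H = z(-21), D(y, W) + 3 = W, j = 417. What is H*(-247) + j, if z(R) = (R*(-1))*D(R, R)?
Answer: 124905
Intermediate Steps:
D(y, W) = -3 + W
z(R) = -R*(-3 + R) (z(R) = (R*(-1))*(-3 + R) = (-R)*(-3 + R) = -R*(-3 + R))
H = -504 (H = -21*(3 - 1*(-21)) = -21*(3 + 21) = -21*24 = -504)
H*(-247) + j = -504*(-247) + 417 = 124488 + 417 = 124905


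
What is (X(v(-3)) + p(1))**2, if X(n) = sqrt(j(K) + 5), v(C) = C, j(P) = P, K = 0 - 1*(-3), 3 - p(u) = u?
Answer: 12 + 8*sqrt(2) ≈ 23.314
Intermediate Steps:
p(u) = 3 - u
K = 3 (K = 0 + 3 = 3)
X(n) = 2*sqrt(2) (X(n) = sqrt(3 + 5) = sqrt(8) = 2*sqrt(2))
(X(v(-3)) + p(1))**2 = (2*sqrt(2) + (3 - 1*1))**2 = (2*sqrt(2) + (3 - 1))**2 = (2*sqrt(2) + 2)**2 = (2 + 2*sqrt(2))**2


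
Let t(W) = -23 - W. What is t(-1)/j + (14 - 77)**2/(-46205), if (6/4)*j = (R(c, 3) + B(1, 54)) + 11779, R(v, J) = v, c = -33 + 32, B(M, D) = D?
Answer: -16161991/182232520 ≈ -0.088689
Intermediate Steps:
c = -1
j = 7888 (j = 2*((-1 + 54) + 11779)/3 = 2*(53 + 11779)/3 = (2/3)*11832 = 7888)
t(-1)/j + (14 - 77)**2/(-46205) = (-23 - 1*(-1))/7888 + (14 - 77)**2/(-46205) = (-23 + 1)*(1/7888) + (-63)**2*(-1/46205) = -22*1/7888 + 3969*(-1/46205) = -11/3944 - 3969/46205 = -16161991/182232520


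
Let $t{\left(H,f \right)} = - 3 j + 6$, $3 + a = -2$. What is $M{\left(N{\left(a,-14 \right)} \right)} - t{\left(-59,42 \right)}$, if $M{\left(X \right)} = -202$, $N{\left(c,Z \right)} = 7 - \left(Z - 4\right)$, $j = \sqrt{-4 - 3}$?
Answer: $-208 + 3 i \sqrt{7} \approx -208.0 + 7.9373 i$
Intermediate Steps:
$a = -5$ ($a = -3 - 2 = -5$)
$j = i \sqrt{7}$ ($j = \sqrt{-7} = i \sqrt{7} \approx 2.6458 i$)
$N{\left(c,Z \right)} = 11 - Z$ ($N{\left(c,Z \right)} = 7 - \left(-4 + Z\right) = 11 - Z$)
$t{\left(H,f \right)} = 6 - 3 i \sqrt{7}$ ($t{\left(H,f \right)} = - 3 i \sqrt{7} + 6 = 6 - 3 i \sqrt{7}$)
$M{\left(N{\left(a,-14 \right)} \right)} - t{\left(-59,42 \right)} = -202 - \left(6 - 3 i \sqrt{7}\right) = -208 + 3 i \sqrt{7}$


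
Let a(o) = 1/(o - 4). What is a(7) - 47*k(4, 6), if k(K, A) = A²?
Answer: -5075/3 ≈ -1691.7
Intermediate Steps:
a(o) = 1/(-4 + o)
a(7) - 47*k(4, 6) = 1/(-4 + 7) - 47*6² = 1/3 - 47*36 = ⅓ - 1692 = -5075/3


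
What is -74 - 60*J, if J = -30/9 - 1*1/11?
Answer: 1446/11 ≈ 131.45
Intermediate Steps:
J = -113/33 (J = -30*⅑ - 1*1/11 = -10/3 - 1/11 = -113/33 ≈ -3.4242)
-74 - 60*J = -74 - 60*(-113/33) = -74 + 2260/11 = 1446/11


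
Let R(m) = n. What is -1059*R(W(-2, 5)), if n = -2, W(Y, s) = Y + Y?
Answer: 2118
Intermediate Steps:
W(Y, s) = 2*Y
R(m) = -2
-1059*R(W(-2, 5)) = -1059*(-2) = 2118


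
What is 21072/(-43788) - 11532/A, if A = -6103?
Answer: 31363400/22269847 ≈ 1.4083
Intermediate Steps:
21072/(-43788) - 11532/A = 21072/(-43788) - 11532/(-6103) = 21072*(-1/43788) - 11532*(-1/6103) = -1756/3649 + 11532/6103 = 31363400/22269847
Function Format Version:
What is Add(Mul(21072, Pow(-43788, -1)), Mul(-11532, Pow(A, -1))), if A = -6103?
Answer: Rational(31363400, 22269847) ≈ 1.4083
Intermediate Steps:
Add(Mul(21072, Pow(-43788, -1)), Mul(-11532, Pow(A, -1))) = Add(Mul(21072, Pow(-43788, -1)), Mul(-11532, Pow(-6103, -1))) = Add(Mul(21072, Rational(-1, 43788)), Mul(-11532, Rational(-1, 6103))) = Add(Rational(-1756, 3649), Rational(11532, 6103)) = Rational(31363400, 22269847)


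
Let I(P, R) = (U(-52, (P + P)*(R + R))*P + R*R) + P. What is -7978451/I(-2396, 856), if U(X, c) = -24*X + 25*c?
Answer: -7978451/491411589732 ≈ -1.6236e-5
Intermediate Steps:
I(P, R) = P + R² + P*(1248 + 100*P*R) (I(P, R) = ((-24*(-52) + 25*((P + P)*(R + R)))*P + R*R) + P = ((1248 + 25*((2*P)*(2*R)))*P + R²) + P = ((1248 + 25*(4*P*R))*P + R²) + P = ((1248 + 100*P*R)*P + R²) + P = (P*(1248 + 100*P*R) + R²) + P = (R² + P*(1248 + 100*P*R)) + P = P + R² + P*(1248 + 100*P*R))
-7978451/I(-2396, 856) = -7978451/(856² + 1249*(-2396) + 100*856*(-2396)²) = -7978451/(732736 - 2992604 + 100*856*5740816) = -7978451/(732736 - 2992604 + 491413849600) = -7978451/491411589732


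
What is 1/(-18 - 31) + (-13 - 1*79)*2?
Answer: -9017/49 ≈ -184.02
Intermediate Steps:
1/(-18 - 31) + (-13 - 1*79)*2 = 1/(-49) + (-13 - 79)*2 = -1/49 - 92*2 = -1/49 - 184 = -9017/49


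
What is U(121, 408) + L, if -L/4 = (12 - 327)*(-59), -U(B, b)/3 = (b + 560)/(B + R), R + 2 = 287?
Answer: -15092472/203 ≈ -74347.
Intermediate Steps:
R = 285 (R = -2 + 287 = 285)
U(B, b) = -3*(560 + b)/(285 + B) (U(B, b) = -3*(b + 560)/(B + 285) = -3*(560 + b)/(285 + B))
L = -74340 (L = -4*(12 - 327)*(-59) = -(-1260)*(-59) = -4*18585 = -74340)
U(121, 408) + L = 3*(-560 - 1*408)/(285 + 121) - 74340 = 3*(-560 - 408)/406 - 74340 = 3*(1/406)*(-968) - 74340 = -1452/203 - 74340 = -15092472/203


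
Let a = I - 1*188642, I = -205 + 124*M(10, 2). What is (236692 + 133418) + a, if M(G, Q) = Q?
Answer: 181511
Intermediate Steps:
I = 43 (I = -205 + 124*2 = -205 + 248 = 43)
a = -188599 (a = 43 - 1*188642 = 43 - 188642 = -188599)
(236692 + 133418) + a = (236692 + 133418) - 188599 = 370110 - 188599 = 181511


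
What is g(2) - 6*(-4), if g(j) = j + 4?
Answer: 30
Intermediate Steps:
g(j) = 4 + j
g(2) - 6*(-4) = (4 + 2) - 6*(-4) = 6 - 2*(-12) = 6 + 24 = 30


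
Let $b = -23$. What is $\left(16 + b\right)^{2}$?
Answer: $49$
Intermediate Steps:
$\left(16 + b\right)^{2} = \left(16 - 23\right)^{2} = \left(-7\right)^{2} = 49$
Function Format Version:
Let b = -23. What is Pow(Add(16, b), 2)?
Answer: 49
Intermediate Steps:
Pow(Add(16, b), 2) = Pow(Add(16, -23), 2) = Pow(-7, 2) = 49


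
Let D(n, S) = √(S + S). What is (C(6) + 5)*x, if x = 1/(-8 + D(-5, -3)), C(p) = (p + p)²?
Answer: -596/35 - 149*I*√6/70 ≈ -17.029 - 5.2139*I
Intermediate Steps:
C(p) = 4*p² (C(p) = (2*p)² = 4*p²)
D(n, S) = √2*√S (D(n, S) = √(2*S) = √2*√S)
x = 1/(-8 + I*√6) (x = 1/(-8 + √2*√(-3)) = 1/(-8 + √2*(I*√3)) = 1/(-8 + I*√6) ≈ -0.11429 - 0.034993*I)
(C(6) + 5)*x = (4*6² + 5)*(-4/35 - I*√6/70) = (4*36 + 5)*(-4/35 - I*√6/70) = (144 + 5)*(-4/35 - I*√6/70) = 149*(-4/35 - I*√6/70) = -596/35 - 149*I*√6/70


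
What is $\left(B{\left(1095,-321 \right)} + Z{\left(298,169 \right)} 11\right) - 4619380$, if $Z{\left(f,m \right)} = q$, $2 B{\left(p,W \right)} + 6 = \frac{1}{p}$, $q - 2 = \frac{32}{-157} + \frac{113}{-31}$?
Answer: $- \frac{49236972944633}{10658730} \approx -4.6194 \cdot 10^{6}$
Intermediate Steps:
$q = - \frac{8999}{4867}$ ($q = 2 + \left(\frac{32}{-157} + \frac{113}{-31}\right) = 2 + \left(32 \left(- \frac{1}{157}\right) + 113 \left(- \frac{1}{31}\right)\right) = 2 - \frac{18733}{4867} = - \frac{8999}{4867} \approx -1.849$)
$B{\left(p,W \right)} = -3 + \frac{1}{2 p}$
$Z{\left(f,m \right)} = - \frac{8999}{4867}$
$\left(B{\left(1095,-321 \right)} + Z{\left(298,169 \right)} 11\right) - 4619380 = \left(\left(-3 + \frac{1}{2 \cdot 1095}\right) - \frac{98989}{4867}\right) - 4619380 = \left(\left(-3 + \frac{1}{2} \cdot \frac{1}{1095}\right) - \frac{98989}{4867}\right) - 4619380 = \left(\left(-3 + \frac{1}{2190}\right) - \frac{98989}{4867}\right) - 4619380 = \left(- \frac{6569}{2190} - \frac{98989}{4867}\right) - 4619380 = - \frac{248757233}{10658730} - 4619380 = - \frac{49236972944633}{10658730}$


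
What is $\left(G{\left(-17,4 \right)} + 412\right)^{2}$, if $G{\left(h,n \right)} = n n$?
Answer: $183184$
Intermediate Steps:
$G{\left(h,n \right)} = n^{2}$
$\left(G{\left(-17,4 \right)} + 412\right)^{2} = \left(4^{2} + 412\right)^{2} = \left(16 + 412\right)^{2} = 428^{2} = 183184$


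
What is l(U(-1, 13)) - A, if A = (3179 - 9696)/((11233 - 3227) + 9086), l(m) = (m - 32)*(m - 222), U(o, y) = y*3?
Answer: -21888335/17092 ≈ -1280.6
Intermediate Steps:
U(o, y) = 3*y
l(m) = (-222 + m)*(-32 + m) (l(m) = (-32 + m)*(-222 + m) = (-222 + m)*(-32 + m))
A = -6517/17092 (A = -6517/(8006 + 9086) = -6517/17092 ≈ -0.38129)
l(U(-1, 13)) - A = (7104 + (3*13)² - 762*13) - 1*(-6517/17092) = (7104 + 39² - 254*39) + 6517/17092 = (7104 + 1521 - 9906) + 6517/17092 = -1281 + 6517/17092 = -21888335/17092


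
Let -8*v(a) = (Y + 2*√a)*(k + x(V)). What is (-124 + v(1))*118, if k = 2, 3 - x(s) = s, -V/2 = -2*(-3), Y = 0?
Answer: -30267/2 ≈ -15134.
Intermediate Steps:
V = -12 (V = -(-4)*(-3) = -2*6 = -12)
x(s) = 3 - s
v(a) = -17*√a/4 (v(a) = -(0 + 2*√a)*(2 + (3 - 1*(-12)))/8 = -2*√a*(2 + (3 + 12))/8 = -2*√a*(2 + 15)/8 = -2*√a*17/8 = -17*√a/4)
(-124 + v(1))*118 = (-124 - 17*√1/4)*118 = (-124 - 17/4*1)*118 = (-124 - 17/4)*118 = -513/4*118 = -30267/2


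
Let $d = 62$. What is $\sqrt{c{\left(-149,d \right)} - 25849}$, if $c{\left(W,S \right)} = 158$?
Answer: $i \sqrt{25691} \approx 160.28 i$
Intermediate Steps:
$\sqrt{c{\left(-149,d \right)} - 25849} = \sqrt{158 - 25849} = \sqrt{-25691} = i \sqrt{25691}$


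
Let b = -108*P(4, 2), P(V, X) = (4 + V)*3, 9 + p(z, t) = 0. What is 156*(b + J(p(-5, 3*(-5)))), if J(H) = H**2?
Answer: -391716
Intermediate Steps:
p(z, t) = -9 (p(z, t) = -9 + 0 = -9)
P(V, X) = 12 + 3*V
b = -2592 (b = -108*(12 + 3*4) = -108*(12 + 12) = -108*24 = -18*144 = -2592)
156*(b + J(p(-5, 3*(-5)))) = 156*(-2592 + (-9)**2) = 156*(-2592 + 81) = 156*(-2511) = -391716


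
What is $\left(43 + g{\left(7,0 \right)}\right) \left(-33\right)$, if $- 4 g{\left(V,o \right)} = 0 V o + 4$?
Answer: $-1386$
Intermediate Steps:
$g{\left(V,o \right)} = -1$ ($g{\left(V,o \right)} = - \frac{0 V o + 4}{4} = - \frac{0 o + 4}{4} = - \frac{0 + 4}{4} = \left(- \frac{1}{4}\right) 4 = -1$)
$\left(43 + g{\left(7,0 \right)}\right) \left(-33\right) = \left(43 - 1\right) \left(-33\right) = 42 \left(-33\right) = -1386$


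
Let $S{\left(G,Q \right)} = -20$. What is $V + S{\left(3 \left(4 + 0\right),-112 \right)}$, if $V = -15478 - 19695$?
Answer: $-35193$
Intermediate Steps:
$V = -35173$ ($V = -15478 - 19695 = -35173$)
$V + S{\left(3 \left(4 + 0\right),-112 \right)} = -35173 - 20 = -35193$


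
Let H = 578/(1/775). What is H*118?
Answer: 52858100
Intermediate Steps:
H = 447950 (H = 578/(1/775) = 578*775 = 447950)
H*118 = 447950*118 = 52858100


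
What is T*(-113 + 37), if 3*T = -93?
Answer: 2356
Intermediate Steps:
T = -31 (T = (⅓)*(-93) = -31)
T*(-113 + 37) = -31*(-113 + 37) = -31*(-76) = 2356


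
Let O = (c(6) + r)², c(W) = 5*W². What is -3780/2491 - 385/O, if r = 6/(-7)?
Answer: -544645745/356103396 ≈ -1.5295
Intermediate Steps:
r = -6/7 (r = 6*(-⅐) = -6/7 ≈ -0.85714)
O = 1572516/49 (O = (5*6² - 6/7)² = (5*36 - 6/7)² = (180 - 6/7)² = (1254/7)² = 1572516/49 ≈ 32092.)
-3780/2491 - 385/O = -3780/2491 - 385/1572516/49 = -3780*1/2491 - 385*49/1572516 = -3780/2491 - 1715/142956 = -544645745/356103396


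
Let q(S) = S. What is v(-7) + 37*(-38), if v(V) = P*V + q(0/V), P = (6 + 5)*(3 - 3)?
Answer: -1406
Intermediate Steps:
P = 0 (P = 11*0 = 0)
v(V) = 0 (v(V) = 0*V + 0/V = 0 + 0 = 0)
v(-7) + 37*(-38) = 0 + 37*(-38) = 0 - 1406 = -1406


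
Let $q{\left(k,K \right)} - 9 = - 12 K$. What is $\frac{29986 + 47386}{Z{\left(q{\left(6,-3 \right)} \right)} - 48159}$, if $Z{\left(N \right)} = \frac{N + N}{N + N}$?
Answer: $- \frac{38686}{24079} \approx -1.6066$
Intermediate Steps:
$q{\left(k,K \right)} = 9 - 12 K$
$Z{\left(N \right)} = 1$ ($Z{\left(N \right)} = \frac{2 N}{2 N} = 2 N \frac{1}{2 N} = 1$)
$\frac{29986 + 47386}{Z{\left(q{\left(6,-3 \right)} \right)} - 48159} = \frac{29986 + 47386}{1 - 48159} = \frac{77372}{-48158} = 77372 \left(- \frac{1}{48158}\right) = - \frac{38686}{24079}$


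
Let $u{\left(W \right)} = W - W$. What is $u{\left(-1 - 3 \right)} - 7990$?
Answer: $-7990$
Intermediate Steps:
$u{\left(W \right)} = 0$
$u{\left(-1 - 3 \right)} - 7990 = 0 - 7990 = -7990$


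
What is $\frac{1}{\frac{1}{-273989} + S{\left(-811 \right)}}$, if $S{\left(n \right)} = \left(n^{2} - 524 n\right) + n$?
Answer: $\frac{273989}{296421575385} \approx 9.2432 \cdot 10^{-7}$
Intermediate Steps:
$S{\left(n \right)} = n^{2} - 523 n$
$\frac{1}{\frac{1}{-273989} + S{\left(-811 \right)}} = \frac{1}{\frac{1}{-273989} - 811 \left(-523 - 811\right)} = \frac{1}{- \frac{1}{273989} - -1081874} = \frac{1}{- \frac{1}{273989} + 1081874} = \frac{1}{\frac{296421575385}{273989}} = \frac{273989}{296421575385}$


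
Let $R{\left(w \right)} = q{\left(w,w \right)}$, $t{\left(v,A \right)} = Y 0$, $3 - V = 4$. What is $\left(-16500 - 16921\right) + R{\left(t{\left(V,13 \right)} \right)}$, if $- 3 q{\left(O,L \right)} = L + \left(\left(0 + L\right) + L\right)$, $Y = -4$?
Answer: $-33421$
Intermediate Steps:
$V = -1$ ($V = 3 - 4 = -1$)
$q{\left(O,L \right)} = - L$ ($q{\left(O,L \right)} = - \frac{L + \left(\left(0 + L\right) + L\right)}{3} = - \frac{L + \left(L + L\right)}{3} = - \frac{L + 2 L}{3} = - \frac{3 L}{3} = - L$)
$t{\left(v,A \right)} = 0$ ($t{\left(v,A \right)} = \left(-4\right) 0 = 0$)
$R{\left(w \right)} = - w$
$\left(-16500 - 16921\right) + R{\left(t{\left(V,13 \right)} \right)} = \left(-16500 - 16921\right) - 0 = \left(-16500 - 16921\right) + 0 = -33421 + 0 = -33421$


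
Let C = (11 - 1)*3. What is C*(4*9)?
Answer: 1080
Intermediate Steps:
C = 30 (C = 10*3 = 30)
C*(4*9) = 30*(4*9) = 30*36 = 1080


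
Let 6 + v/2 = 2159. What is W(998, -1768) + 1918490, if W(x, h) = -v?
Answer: 1914184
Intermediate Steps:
v = 4306 (v = -12 + 2*2159 = -12 + 4318 = 4306)
W(x, h) = -4306 (W(x, h) = -1*4306 = -4306)
W(998, -1768) + 1918490 = -4306 + 1918490 = 1914184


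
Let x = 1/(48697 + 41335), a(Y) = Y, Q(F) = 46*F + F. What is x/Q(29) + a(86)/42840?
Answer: 77598631/38654789040 ≈ 0.0020075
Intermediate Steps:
Q(F) = 47*F
x = 1/90032 ≈ 1.1107e-5
x/Q(29) + a(86)/42840 = 1/(90032*((47*29))) + 86/42840 = (1/90032)/1363 + 86*(1/42840) = (1/90032)*(1/1363) + 43/21420 = 1/122713616 + 43/21420 = 77598631/38654789040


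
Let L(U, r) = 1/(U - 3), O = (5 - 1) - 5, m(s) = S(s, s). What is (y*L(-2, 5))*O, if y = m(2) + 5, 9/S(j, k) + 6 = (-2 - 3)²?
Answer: 104/95 ≈ 1.0947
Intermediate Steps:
S(j, k) = 9/19 (S(j, k) = 9/(-6 + (-2 - 3)²) = 9/(-6 + (-5)²) = 9/(-6 + 25) = 9/19)
m(s) = 9/19
O = -1 (O = 4 - 5 = -1)
y = 104/19 (y = 9/19 + 5 = 104/19 ≈ 5.4737)
L(U, r) = 1/(-3 + U)
(y*L(-2, 5))*O = (104/(19*(-3 - 2)))*(-1) = ((104/19)/(-5))*(-1) = ((104/19)*(-⅕))*(-1) = -104/95*(-1) = 104/95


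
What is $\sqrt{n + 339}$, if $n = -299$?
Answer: $2 \sqrt{10} \approx 6.3246$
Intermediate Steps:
$\sqrt{n + 339} = \sqrt{-299 + 339} = \sqrt{40} = 2 \sqrt{10}$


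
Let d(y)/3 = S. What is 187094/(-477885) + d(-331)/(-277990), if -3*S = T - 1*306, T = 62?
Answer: -1042537300/2656945023 ≈ -0.39238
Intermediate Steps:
S = 244/3 (S = -(62 - 1*306)/3 = -(62 - 306)/3 = -⅓*(-244) = 244/3 ≈ 81.333)
d(y) = 244 (d(y) = 3*(244/3) = 244)
187094/(-477885) + d(-331)/(-277990) = 187094/(-477885) + 244/(-277990) = 187094*(-1/477885) + 244*(-1/277990) = -187094/477885 - 122/138995 = -1042537300/2656945023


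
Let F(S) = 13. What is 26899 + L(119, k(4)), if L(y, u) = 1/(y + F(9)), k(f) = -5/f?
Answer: 3550669/132 ≈ 26899.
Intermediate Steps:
L(y, u) = 1/(13 + y) (L(y, u) = 1/(y + 13) = 1/(13 + y))
26899 + L(119, k(4)) = 26899 + 1/(13 + 119) = 26899 + 1/132 = 3550669/132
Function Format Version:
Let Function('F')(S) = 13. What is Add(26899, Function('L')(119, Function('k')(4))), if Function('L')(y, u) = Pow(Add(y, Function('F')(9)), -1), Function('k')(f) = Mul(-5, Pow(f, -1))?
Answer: Rational(3550669, 132) ≈ 26899.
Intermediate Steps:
Function('L')(y, u) = Pow(Add(13, y), -1) (Function('L')(y, u) = Pow(Add(y, 13), -1) = Pow(Add(13, y), -1))
Add(26899, Function('L')(119, Function('k')(4))) = Add(26899, Pow(Add(13, 119), -1)) = Add(26899, Pow(132, -1)) = Add(26899, Rational(1, 132)) = Rational(3550669, 132)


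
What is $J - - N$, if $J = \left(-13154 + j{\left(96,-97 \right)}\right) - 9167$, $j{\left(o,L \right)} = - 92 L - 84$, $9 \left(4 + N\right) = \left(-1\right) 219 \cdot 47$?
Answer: $- \frac{43886}{3} \approx -14629.0$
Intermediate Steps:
$N = - \frac{3443}{3}$ ($N = -4 + \frac{\left(-1\right) 219 \cdot 47}{9} = -4 + \frac{\left(-219\right) 47}{9} = -4 + \frac{1}{9} \left(-10293\right) = -4 - \frac{3431}{3} = - \frac{3443}{3} \approx -1147.7$)
$j{\left(o,L \right)} = -84 - 92 L$
$J = -13481$ ($J = \left(-13154 - -8840\right) - 9167 = \left(-13154 + \left(-84 + 8924\right)\right) - 9167 = \left(-13154 + 8840\right) - 9167 = -4314 - 9167 = -13481$)
$J - - N = -13481 - \left(-1\right) \left(- \frac{3443}{3}\right) = -13481 - \frac{3443}{3} = - \frac{43886}{3}$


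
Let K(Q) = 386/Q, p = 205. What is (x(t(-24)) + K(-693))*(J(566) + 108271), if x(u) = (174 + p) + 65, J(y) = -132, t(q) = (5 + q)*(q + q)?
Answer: 33231763534/693 ≈ 4.7953e+7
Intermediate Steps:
t(q) = 2*q*(5 + q) (t(q) = (5 + q)*(2*q) = 2*q*(5 + q))
x(u) = 444 (x(u) = (174 + 205) + 65 = 379 + 65 = 444)
(x(t(-24)) + K(-693))*(J(566) + 108271) = (444 + 386/(-693))*(-132 + 108271) = (444 + 386*(-1/693))*108139 = (444 - 386/693)*108139 = (307306/693)*108139 = 33231763534/693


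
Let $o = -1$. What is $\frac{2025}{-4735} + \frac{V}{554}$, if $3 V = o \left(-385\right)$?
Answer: $- \frac{308515}{1573914} \approx -0.19602$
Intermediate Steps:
$V = \frac{385}{3}$ ($V = \frac{\left(-1\right) \left(-385\right)}{3} = \frac{1}{3} \cdot 385 = \frac{385}{3} \approx 128.33$)
$\frac{2025}{-4735} + \frac{V}{554} = \frac{2025}{-4735} + \frac{385}{3 \cdot 554} = 2025 \left(- \frac{1}{4735}\right) + \frac{385}{3} \cdot \frac{1}{554} = - \frac{405}{947} + \frac{385}{1662} = - \frac{308515}{1573914}$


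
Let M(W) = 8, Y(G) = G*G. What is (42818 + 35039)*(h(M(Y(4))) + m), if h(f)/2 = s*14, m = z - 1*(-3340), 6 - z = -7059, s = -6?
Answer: 797022109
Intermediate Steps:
z = 7065 (z = 6 - 1*(-7059) = 6 + 7059 = 7065)
Y(G) = G**2
m = 10405 (m = 7065 - 1*(-3340) = 7065 + 3340 = 10405)
h(f) = -168 (h(f) = 2*(-6*14) = 2*(-84) = -168)
(42818 + 35039)*(h(M(Y(4))) + m) = (42818 + 35039)*(-168 + 10405) = 77857*10237 = 797022109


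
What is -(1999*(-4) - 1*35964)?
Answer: 43960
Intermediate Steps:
-(1999*(-4) - 1*35964) = -(-7996 - 35964) = -1*(-43960) = 43960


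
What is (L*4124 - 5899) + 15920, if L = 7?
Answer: 38889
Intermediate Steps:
(L*4124 - 5899) + 15920 = (7*4124 - 5899) + 15920 = (28868 - 5899) + 15920 = 22969 + 15920 = 38889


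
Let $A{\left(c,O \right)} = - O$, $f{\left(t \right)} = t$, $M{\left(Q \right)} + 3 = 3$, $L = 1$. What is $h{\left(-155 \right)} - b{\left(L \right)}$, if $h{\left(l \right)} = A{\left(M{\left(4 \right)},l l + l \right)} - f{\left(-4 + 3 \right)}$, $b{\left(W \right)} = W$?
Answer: $-23870$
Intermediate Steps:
$M{\left(Q \right)} = 0$ ($M{\left(Q \right)} = -3 + 3 = 0$)
$h{\left(l \right)} = 1 - l - l^{2}$ ($h{\left(l \right)} = - (l l + l) - \left(-4 + 3\right) = - (l^{2} + l) - -1 = - (l + l^{2}) + 1 = \left(- l - l^{2}\right) + 1 = 1 - l - l^{2}$)
$h{\left(-155 \right)} - b{\left(L \right)} = \left(1 - - 155 \left(1 - 155\right)\right) - 1 = \left(1 - \left(-155\right) \left(-154\right)\right) - 1 = \left(1 - 23870\right) - 1 = -23869 - 1 = -23870$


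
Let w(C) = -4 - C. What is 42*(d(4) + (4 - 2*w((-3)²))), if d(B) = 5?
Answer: 1470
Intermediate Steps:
42*(d(4) + (4 - 2*w((-3)²))) = 42*(5 + (4 - 2*(-4 - 1*(-3)²))) = 42*(5 + (4 - 2*(-4 - 1*9))) = 42*(5 + (4 - 2*(-4 - 9))) = 42*(5 + (4 - 2*(-13))) = 42*(5 + (4 + 26)) = 42*(5 + 30) = 42*35 = 1470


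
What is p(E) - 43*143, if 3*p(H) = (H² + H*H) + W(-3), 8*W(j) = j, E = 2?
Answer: -147515/24 ≈ -6146.5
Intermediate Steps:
W(j) = j/8
p(H) = -⅛ + 2*H²/3 (p(H) = ((H² + H*H) + (⅛)*(-3))/3 = ((H² + H²) - 3/8)/3 = (2*H² - 3/8)/3 = (-3/8 + 2*H²)/3 = -⅛ + 2*H²/3)
p(E) - 43*143 = (-⅛ + (⅔)*2²) - 43*143 = (-⅛ + (⅔)*4) - 6149 = (-⅛ + 8/3) - 6149 = 61/24 - 6149 = -147515/24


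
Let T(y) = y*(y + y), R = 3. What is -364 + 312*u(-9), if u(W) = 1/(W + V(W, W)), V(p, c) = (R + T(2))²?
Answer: -5057/14 ≈ -361.21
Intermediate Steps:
T(y) = 2*y² (T(y) = y*(2*y) = 2*y²)
V(p, c) = 121 (V(p, c) = (3 + 2*2²)² = (3 + 2*4)² = (3 + 8)² = 11² = 121)
u(W) = 1/(121 + W) (u(W) = 1/(W + 121) = 1/(121 + W))
-364 + 312*u(-9) = -364 + 312/(121 - 9) = -364 + 312/112 = -364 + 312*(1/112) = -364 + 39/14 = -5057/14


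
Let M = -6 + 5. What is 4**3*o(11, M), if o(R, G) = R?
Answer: 704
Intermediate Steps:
M = -1
4**3*o(11, M) = 4**3*11 = 64*11 = 704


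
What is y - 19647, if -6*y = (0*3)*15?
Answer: -19647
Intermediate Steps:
y = 0 (y = -0*3*15/6 = -0*15 = -⅙*0 = 0)
y - 19647 = 0 - 19647 = -19647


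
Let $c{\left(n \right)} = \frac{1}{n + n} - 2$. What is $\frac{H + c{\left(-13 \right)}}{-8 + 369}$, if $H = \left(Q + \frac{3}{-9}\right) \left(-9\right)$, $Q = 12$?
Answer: $- \frac{2783}{9386} \approx -0.29651$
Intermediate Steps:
$H = -105$ ($H = \left(12 + \frac{3}{-9}\right) \left(-9\right) = \left(12 + 3 \left(- \frac{1}{9}\right)\right) \left(-9\right) = \left(12 - \frac{1}{3}\right) \left(-9\right) = \frac{35}{3} \left(-9\right) = -105$)
$c{\left(n \right)} = -2 + \frac{1}{2 n}$ ($c{\left(n \right)} = \frac{1}{2 n} - 2 = -2 + \frac{1}{2 n}$)
$\frac{H + c{\left(-13 \right)}}{-8 + 369} = \frac{-105 - \left(2 - \frac{1}{2 \left(-13\right)}\right)}{-8 + 369} = \frac{-105 + \left(-2 + \frac{1}{2} \left(- \frac{1}{13}\right)\right)}{361} = \left(-105 - \frac{53}{26}\right) \frac{1}{361} = \left(- \frac{2783}{26}\right) \frac{1}{361} = - \frac{2783}{9386}$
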